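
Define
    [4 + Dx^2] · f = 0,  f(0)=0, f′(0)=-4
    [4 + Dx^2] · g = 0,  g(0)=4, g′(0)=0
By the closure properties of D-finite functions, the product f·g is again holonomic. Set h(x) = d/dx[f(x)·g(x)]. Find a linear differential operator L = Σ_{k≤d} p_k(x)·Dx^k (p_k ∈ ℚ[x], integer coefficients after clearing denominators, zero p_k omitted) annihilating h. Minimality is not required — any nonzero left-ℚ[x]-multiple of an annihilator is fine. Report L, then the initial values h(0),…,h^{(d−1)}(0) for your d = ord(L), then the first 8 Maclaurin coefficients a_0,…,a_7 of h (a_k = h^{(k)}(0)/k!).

L = 16 + Dx^2  (order 2).
h: a_k = -16, 0, 128, 0, -512/3, 0, 4096/45, 0, …
ICs: h(0) = -16, h′(0) = 0.

f: a_k = 0, -4, 0, 8/3, 0, -8/15, 0, 16/315, …
g: a_k = 4, 0, -8, 0, 8/3, 0, -16/45, 0, …
h₀=f·g: eliminate ⇒ L₀, order ≤ 2·2.
h=h₀': d/dx-closure on L₀ ⇒ L.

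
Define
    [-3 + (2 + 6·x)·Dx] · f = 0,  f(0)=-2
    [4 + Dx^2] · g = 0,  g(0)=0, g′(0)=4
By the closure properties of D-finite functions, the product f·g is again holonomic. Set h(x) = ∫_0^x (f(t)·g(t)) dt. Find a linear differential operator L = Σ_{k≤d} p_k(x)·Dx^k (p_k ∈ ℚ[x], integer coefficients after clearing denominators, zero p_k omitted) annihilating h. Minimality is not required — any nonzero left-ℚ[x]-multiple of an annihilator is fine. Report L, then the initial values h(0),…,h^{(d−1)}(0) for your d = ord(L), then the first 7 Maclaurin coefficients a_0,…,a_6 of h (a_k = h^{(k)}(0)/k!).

L = (43 + 96·x + 144·x^2)·Dx + (-12 - 36·x)·Dx^2 + (4 + 24·x + 36·x^2)·Dx^3  (order 3).
h: a_k = 0, 0, -4, -4, 43/12, -11/10, 4379/1440, …
ICs: h(0) = 0, h′(0) = 0, h′′(0) = -8.

f: a_k = -2, -3, 9/4, -27/8, 405/64, -1701/128, 15309/512, …
g: a_k = 0, 4, 0, -8/3, 0, 8/15, 0, …
Sym-product of L_f,L_g gives L₀ (≤ ord 2).
h=∫₀ˣh₀: take L = L₀·Dx.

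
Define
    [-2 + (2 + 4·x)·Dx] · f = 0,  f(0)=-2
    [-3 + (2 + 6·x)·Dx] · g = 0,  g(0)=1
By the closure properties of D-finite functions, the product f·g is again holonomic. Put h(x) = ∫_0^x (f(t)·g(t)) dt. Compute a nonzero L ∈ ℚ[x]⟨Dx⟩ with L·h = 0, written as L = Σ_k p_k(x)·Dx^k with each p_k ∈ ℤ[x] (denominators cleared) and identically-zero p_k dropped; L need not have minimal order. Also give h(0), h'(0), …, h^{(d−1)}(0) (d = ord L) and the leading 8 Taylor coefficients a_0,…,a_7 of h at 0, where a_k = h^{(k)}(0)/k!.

L = (-5 - 12·x)·Dx + (2 + 10·x + 12·x^2)·Dx^2  (order 2).
h: a_k = 0, -2, -5/2, 1/12, -5/32, 101/320, -515/768, 5301/3584, …
ICs: h(0) = 0, h′(0) = -2.

f: a_k = -2, -2, 1, -1, 5/4, -7/4, 21/8, -33/8, …
g: a_k = 1, 3/2, -9/8, 27/16, -405/128, 1701/256, -15309/1024, 72171/2048, …
Product ⇒ symmetric product L₀, ord ≤ 1.
Integrate: L := L₀·Dx.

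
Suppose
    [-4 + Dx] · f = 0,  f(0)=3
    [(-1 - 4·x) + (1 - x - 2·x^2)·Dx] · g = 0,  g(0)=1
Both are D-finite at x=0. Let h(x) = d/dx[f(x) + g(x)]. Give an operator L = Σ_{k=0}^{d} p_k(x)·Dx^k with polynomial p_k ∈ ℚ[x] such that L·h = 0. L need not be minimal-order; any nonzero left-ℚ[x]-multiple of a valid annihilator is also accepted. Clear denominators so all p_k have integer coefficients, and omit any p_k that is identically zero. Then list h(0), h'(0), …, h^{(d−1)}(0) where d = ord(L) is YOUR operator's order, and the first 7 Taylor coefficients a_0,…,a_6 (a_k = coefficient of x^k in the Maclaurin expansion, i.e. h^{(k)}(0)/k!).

L = (12 + 240·x + 288·x^2 + 768·x^3 + 384·x^4) + (-7 - 56·x - 160·x^2 - 160·x^3 + 160·x^4 + 128·x^5)·Dx + (1 - x + 22·x^2 - 8·x^3 - 64·x^4 - 32·x^5)·Dx^2  (order 2).
h: a_k = 13, 54, 111, 172, 233, 1802/5, 9949/15, …
ICs: h(0) = 13, h′(0) = 54.

f: a_k = 3, 12, 24, 32, 32, 128/5, 256/15, …
g: a_k = 1, 1, 3, 5, 11, 21, 43, …
L₀ := lclm(L_f,L_g); ord L₀ ≤ 1+1.
Differentiate: ansatz ord ≤ ord L₀ ⇒ L.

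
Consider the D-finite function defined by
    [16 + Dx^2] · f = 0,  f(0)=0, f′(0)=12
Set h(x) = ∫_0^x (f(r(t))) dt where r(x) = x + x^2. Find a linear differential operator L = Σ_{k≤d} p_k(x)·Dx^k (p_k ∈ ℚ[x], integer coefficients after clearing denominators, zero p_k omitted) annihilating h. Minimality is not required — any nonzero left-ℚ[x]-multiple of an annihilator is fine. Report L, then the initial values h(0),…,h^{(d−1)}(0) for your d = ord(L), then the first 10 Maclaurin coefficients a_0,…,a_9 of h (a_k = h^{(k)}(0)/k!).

L = (16 + 96·x + 192·x^2 + 128·x^3)·Dx - 2·Dx^2 + (1 + 2·x)·Dx^3  (order 3).
h: a_k = 0, 0, 6, 4, -8, -96/5, -176/15, 96/7, 3232/105, 2816/135, …
ICs: h(0) = 0, h′(0) = 0, h′′(0) = 12.

f: a_k = 0, 12, 0, -32, 0, 128/5, 0, -1024/105, 0, 2048/945, …
Change of var in L_f (x↦r) gives L₀.
h=∫₀ˣh₀: take L = L₀·Dx.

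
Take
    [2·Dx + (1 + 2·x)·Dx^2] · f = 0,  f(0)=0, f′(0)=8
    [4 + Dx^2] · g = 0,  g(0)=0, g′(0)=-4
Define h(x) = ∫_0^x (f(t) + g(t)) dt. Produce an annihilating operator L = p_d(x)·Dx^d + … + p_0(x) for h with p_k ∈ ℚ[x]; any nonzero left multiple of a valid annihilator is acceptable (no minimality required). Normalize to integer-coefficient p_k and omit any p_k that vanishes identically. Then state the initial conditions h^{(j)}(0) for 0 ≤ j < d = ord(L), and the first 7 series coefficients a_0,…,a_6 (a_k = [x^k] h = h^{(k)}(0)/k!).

L = (56 + 32·x + 32·x^2)·Dx^2 + (12 + 40·x + 48·x^2 + 32·x^3)·Dx^3 + (14 + 8·x + 8·x^2)·Dx^4 + (3 + 10·x + 12·x^2 + 8·x^3)·Dx^5  (order 5).
h: a_k = 0, 0, 2, -8/3, 10/3, -16/5, 188/45, …
ICs: h(0) = 0, h′(0) = 0, h′′(0) = 4, h′′′(0) = -16, h′′′′(0) = 80.

f: a_k = 0, 8, -8, 32/3, -16, 128/5, -128/3, …
g: a_k = 0, -4, 0, 8/3, 0, -8/15, 0, …
Sum ⇒ L₀ = lclm(L_f,L_g) in ℚ(x)⟨Dx⟩.
h=∫h₀ ⇒ L = L₀·Dx.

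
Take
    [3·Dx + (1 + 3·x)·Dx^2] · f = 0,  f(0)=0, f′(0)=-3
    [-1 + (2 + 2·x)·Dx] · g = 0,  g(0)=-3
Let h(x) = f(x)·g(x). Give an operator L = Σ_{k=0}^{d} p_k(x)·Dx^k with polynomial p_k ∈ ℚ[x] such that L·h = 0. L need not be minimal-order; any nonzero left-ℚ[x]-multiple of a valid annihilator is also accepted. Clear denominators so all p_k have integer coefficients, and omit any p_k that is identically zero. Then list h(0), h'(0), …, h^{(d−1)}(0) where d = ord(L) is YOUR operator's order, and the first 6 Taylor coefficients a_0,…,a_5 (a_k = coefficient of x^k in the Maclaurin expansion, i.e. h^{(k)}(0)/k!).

L = (-3 + 3·x) + (8 + 8·x)·Dx + (4 + 20·x + 28·x^2 + 12·x^3)·Dx^2  (order 2).
h: a_k = 0, 9, -9, 153/8, -45, 70947/640, …
ICs: h(0) = 0, h′(0) = 9.

f: a_k = 0, -3, 9/2, -9, 81/4, -243/5, …
g: a_k = -3, -3/2, 3/8, -3/16, 15/128, -21/256, …
h₀=f·g: eliminate ⇒ L₀, order ≤ 2·1.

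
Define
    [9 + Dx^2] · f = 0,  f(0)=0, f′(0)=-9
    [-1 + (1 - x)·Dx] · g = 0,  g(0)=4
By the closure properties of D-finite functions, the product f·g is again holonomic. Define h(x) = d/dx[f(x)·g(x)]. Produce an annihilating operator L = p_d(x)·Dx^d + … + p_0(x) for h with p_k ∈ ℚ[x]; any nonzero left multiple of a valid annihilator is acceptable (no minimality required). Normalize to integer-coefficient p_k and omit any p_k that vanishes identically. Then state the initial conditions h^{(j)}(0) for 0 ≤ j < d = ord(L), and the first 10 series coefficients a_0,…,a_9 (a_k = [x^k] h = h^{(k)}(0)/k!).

f: a_k = 0, -9, 0, 27/2, 0, -243/40, 0, 729/560, 0, -729/4480, …
g: a_k = 4, 4, 4, 4, 4, 4, 4, 4, 4, 4, …
Product ⇒ symmetric product L₀, ord ≤ 2.
Differentiate: ansatz ord ≤ ord L₀ ⇒ L.
L = (7 - 18·x + 9·x^2) + (-2 + 2·x)·Dx + (1 - 2·x + x^2)·Dx^2  (order 2).
h: a_k = -36, -72, 54, 72, -63/2, -189/5, -153/20, -306/35, -2511/160, -279/16, …
ICs: h(0) = -36, h′(0) = -72.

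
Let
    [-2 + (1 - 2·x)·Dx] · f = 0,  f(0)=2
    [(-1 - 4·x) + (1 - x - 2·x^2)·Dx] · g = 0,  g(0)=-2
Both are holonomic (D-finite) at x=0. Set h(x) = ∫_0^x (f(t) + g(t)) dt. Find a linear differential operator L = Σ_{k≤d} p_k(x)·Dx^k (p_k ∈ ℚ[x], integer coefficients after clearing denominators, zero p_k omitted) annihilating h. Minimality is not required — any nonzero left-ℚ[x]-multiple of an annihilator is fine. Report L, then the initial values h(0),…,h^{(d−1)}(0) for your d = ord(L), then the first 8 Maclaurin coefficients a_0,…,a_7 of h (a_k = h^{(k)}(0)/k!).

L = -4·Dx + (-2 - 8·x)·Dx^2 + (1 - x - 2·x^2)·Dx^3  (order 3).
h: a_k = 0, 0, 1, 2/3, 3/2, 2, 11/3, 6, …
ICs: h(0) = 0, h′(0) = 0, h′′(0) = 2.

f: a_k = 2, 4, 8, 16, 32, 64, 128, 256, …
g: a_k = -2, -2, -6, -10, -22, -42, -86, -170, …
Weyl lclm of L_f,L_g ⇒ L₀ (ord ≤ 2).
∫: right-multiply L₀ by Dx.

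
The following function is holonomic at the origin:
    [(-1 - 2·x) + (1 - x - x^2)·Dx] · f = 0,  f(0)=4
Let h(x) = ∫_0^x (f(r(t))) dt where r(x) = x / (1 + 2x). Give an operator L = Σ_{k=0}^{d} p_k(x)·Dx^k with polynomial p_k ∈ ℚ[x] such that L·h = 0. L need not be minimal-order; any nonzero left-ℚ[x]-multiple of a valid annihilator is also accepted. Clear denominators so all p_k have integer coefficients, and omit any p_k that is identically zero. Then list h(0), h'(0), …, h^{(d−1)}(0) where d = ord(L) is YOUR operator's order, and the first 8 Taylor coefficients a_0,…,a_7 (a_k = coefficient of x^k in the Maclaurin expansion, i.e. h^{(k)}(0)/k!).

f: a_k = 4, 4, 8, 12, 20, 32, 52, 84, …
f∘r: x↦r, Dx↦Dx/r' in L_f ⇒ L₀.
Integrate: L := L₀·Dx.
L = (-1 - 4·x)·Dx + (1 + 5·x + 7·x^2 + 2·x^3)·Dx^2  (order 2).
h: a_k = 0, 4, 2, 0, -1, 12/5, -16/3, 12, …
ICs: h(0) = 0, h′(0) = 4.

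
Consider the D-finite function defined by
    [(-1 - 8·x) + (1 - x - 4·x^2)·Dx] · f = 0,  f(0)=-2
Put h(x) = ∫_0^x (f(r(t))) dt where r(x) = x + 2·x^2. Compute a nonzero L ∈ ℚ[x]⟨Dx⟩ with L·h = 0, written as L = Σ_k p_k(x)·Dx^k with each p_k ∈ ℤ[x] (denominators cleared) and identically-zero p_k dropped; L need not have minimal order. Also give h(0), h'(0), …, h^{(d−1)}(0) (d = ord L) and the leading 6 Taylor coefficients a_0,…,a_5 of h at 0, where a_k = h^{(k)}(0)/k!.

f: a_k = -2, -2, -10, -18, -58, -130, …
Change of var in L_f (x↦r) gives L₀.
Integrate: L := L₀·Dx.
L = (1 + 12·x + 48·x^2 + 64·x^3)·Dx + (-1 + x + 6·x^2 + 16·x^3 + 16·x^4)·Dx^2  (order 2).
h: a_k = 0, -2, -1, -14/3, -29/2, -206/5, …
ICs: h(0) = 0, h′(0) = -2.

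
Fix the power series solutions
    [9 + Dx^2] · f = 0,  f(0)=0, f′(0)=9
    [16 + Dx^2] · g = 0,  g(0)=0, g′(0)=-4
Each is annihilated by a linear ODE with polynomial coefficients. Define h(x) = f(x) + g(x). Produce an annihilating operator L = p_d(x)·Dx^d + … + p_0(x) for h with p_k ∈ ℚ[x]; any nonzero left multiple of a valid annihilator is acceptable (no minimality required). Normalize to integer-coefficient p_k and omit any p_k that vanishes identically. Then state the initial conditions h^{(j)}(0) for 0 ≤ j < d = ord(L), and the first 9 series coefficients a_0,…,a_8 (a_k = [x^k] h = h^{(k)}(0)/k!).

L = 144 + 25·Dx^2 + Dx^4  (order 4).
h: a_k = 0, 5, 0, -17/6, 0, -59/24, 0, 9823/5040, 0, …
ICs: h(0) = 0, h′(0) = 5, h′′(0) = 0, h′′′(0) = -17.

f: a_k = 0, 9, 0, -27/2, 0, 243/40, 0, -729/560, 0, …
g: a_k = 0, -4, 0, 32/3, 0, -128/15, 0, 1024/315, 0, …
L₀ := lclm(L_f,L_g); ord L₀ ≤ 2+2.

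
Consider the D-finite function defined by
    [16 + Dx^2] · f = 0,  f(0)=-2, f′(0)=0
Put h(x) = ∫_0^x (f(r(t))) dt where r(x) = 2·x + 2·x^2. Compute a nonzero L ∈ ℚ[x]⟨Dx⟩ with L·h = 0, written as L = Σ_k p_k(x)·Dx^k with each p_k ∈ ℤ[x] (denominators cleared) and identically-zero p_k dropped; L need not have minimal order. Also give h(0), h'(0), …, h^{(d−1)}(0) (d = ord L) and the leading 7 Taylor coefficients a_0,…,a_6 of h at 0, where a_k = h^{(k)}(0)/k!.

L = (64 + 384·x + 768·x^2 + 512·x^3)·Dx - 2·Dx^2 + (1 + 2·x)·Dx^3  (order 3).
h: a_k = 0, -2, 0, 64/3, 32, -832/15, -2048/9, …
ICs: h(0) = 0, h′(0) = -2, h′′(0) = 0.

f: a_k = -2, 0, 16, 0, -64/3, 0, 512/45, …
f∘r: x↦r, Dx↦Dx/r' in L_f ⇒ L₀.
Integrate: L := L₀·Dx.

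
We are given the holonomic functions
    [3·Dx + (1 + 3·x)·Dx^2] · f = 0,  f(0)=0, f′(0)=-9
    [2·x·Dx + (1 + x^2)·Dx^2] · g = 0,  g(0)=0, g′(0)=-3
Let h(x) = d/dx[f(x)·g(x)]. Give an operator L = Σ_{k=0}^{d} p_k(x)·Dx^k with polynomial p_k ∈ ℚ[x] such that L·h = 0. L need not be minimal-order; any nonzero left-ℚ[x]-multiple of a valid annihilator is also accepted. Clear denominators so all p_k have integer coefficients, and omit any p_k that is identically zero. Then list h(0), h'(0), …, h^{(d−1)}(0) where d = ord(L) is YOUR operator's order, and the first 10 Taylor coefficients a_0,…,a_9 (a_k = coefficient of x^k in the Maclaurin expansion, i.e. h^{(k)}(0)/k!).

L = (264 + 1260·x + 1008·x^2 + 3420·x^3 + 3240·x^4 + 4212·x^5 + 324·x^7) + (178 + 660·x + 3828·x^2 + 7308·x^3 + 12960·x^4 + 10044·x^5 + 11340·x^6 + 324·x^7 + 1134·x^8)·Dx + (132 + 608·x + 1728·x^2 + 4568·x^3 + 6456·x^4 + 8856·x^5 + 5184·x^6 + 5544·x^7 + 324·x^8 + 648·x^9)·Dx^2 + (13 + 102·x + 341·x^2 + 744·x^3 + 1138·x^4 + 1236·x^5 + 1386·x^6 + 648·x^7 + 657·x^8 + 54·x^9 + 81·x^10)·Dx^3  (order 3).
h: a_k = 0, 54, -243/2, 288, -3375/4, 12474/5, -145719/20, 107136/5, -17759169/280, 6588618/35, …
ICs: h(0) = 0, h′(0) = 54, h′′(0) = -243.

f: a_k = 0, -9, 27/2, -27, 243/4, -729/5, 729/2, -6561/7, 19683/8, -6561, …
g: a_k = 0, -3, 0, 1, 0, -3/5, 0, 3/7, 0, -1/3, …
Sym-product of L_f,L_g gives L₀ (≤ ord 4).
Differentiate: ansatz ord ≤ ord L₀ ⇒ L.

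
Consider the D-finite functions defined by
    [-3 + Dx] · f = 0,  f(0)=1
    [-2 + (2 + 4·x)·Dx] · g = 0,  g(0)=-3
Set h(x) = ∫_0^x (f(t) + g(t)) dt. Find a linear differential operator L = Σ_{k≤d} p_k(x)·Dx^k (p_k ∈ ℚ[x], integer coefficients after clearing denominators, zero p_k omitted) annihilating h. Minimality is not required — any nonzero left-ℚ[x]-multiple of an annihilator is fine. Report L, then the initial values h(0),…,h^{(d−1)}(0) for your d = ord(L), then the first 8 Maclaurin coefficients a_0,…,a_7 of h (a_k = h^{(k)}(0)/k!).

L = (12 + 18·x)·Dx + (-10 - 36·x - 36·x^2)·Dx^2 + (2 + 10·x + 12·x^2)·Dx^3  (order 3).
h: a_k = 0, -2, 0, 2, 3/4, 21/20, -1/10, 99/140, …
ICs: h(0) = 0, h′(0) = -2, h′′(0) = 0.

f: a_k = 1, 3, 9/2, 9/2, 27/8, 81/40, 81/80, 243/560, …
g: a_k = -3, -3, 3/2, -3/2, 15/8, -21/8, 63/16, -99/16, …
Sum ⇒ L₀ = lclm(L_f,L_g) in ℚ(x)⟨Dx⟩.
h=∫h₀ ⇒ L = L₀·Dx.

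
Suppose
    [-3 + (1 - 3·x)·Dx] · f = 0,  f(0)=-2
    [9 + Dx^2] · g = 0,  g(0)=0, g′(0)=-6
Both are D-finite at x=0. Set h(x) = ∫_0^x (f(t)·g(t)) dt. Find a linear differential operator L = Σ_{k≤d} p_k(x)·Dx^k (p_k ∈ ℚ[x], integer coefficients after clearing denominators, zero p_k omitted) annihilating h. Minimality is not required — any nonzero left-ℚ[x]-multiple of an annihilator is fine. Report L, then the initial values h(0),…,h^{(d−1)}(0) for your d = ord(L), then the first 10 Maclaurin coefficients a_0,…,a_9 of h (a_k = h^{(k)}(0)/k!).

f: a_k = -2, -6, -18, -54, -162, -486, -1458, -4374, -13122, -39366, …
g: a_k = 0, -6, 0, 9, 0, -81/20, 0, 243/280, 0, -243/2240, …
Product ⇒ symmetric product L₀, ord ≤ 2.
h=∫₀ˣh₀: take L = L₀·Dx.
L = (-9 + 27·x)·Dx + 6·Dx^2 + (-1 + 3·x)·Dx^3  (order 3).
h: a_k = 0, 0, 6, 12, 45/2, 54, 2727/20, 24543/70, 1030563/1120, 343521/140, …
ICs: h(0) = 0, h′(0) = 0, h′′(0) = 12.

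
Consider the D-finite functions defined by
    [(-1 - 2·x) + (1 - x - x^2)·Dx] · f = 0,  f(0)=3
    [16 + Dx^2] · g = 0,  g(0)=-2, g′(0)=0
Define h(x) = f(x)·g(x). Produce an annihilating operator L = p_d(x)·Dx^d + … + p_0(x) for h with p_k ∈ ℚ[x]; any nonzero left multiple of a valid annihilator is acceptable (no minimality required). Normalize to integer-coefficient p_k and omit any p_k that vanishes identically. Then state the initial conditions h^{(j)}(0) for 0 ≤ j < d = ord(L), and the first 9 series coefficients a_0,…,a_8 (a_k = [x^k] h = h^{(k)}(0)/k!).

f: a_k = 3, 3, 6, 9, 15, 24, 39, 63, 102, …
g: a_k = -2, 0, 16, 0, -64/3, 0, 512/45, 0, -1024/315, …
f·g: L₀ = L_f ⊗_s L_g, ord ≤ 1·2.
L = (-14 + 16·x + 16·x^2) + (2 + 4·x)·Dx + (-1 + x + x^2)·Dx^2  (order 2).
h: a_k = -6, -6, 36, 30, 2, 32, 1022/15, 1502/15, 5548/35, …
ICs: h(0) = -6, h′(0) = -6.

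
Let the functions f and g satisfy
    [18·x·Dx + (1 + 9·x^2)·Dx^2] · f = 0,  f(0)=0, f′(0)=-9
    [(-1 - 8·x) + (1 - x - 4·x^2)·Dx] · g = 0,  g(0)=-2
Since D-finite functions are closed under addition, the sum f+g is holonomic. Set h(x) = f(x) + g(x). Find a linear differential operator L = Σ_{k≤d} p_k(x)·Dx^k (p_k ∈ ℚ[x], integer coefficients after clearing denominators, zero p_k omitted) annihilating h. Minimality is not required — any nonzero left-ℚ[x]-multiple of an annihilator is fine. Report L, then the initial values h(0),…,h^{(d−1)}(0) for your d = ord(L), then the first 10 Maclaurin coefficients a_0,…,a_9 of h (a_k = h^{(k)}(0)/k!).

L = (90 - 360·x - 6462·x^2 - 14688·x^3 - 63936·x^4 - 31104·x^6)·Dx + (-36 - 294·x - 324·x^2 - 3198·x^3 - 13680·x^4 - 46080·x^5 - 3888·x^6 - 31104·x^7)·Dx^2 + (5 + 16·x + 160·x^2 - 96·x^3 + 555·x^4 - 2304·x^5 - 4896·x^6 - 1296·x^7 - 5184·x^8)·Dx^3  (order 3).
h: a_k = -2, -11, -10, 9, -58, -1379/5, -362, 387/7, -2330, -12419, …
ICs: h(0) = -2, h′(0) = -11, h′′(0) = -20.

f: a_k = 0, -9, 0, 27, 0, -729/5, 0, 6561/7, 0, -6561, …
g: a_k = -2, -2, -10, -18, -58, -130, -362, -882, -2330, -5858, …
Sum ⇒ L₀ = lclm(L_f,L_g) in ℚ(x)⟨Dx⟩.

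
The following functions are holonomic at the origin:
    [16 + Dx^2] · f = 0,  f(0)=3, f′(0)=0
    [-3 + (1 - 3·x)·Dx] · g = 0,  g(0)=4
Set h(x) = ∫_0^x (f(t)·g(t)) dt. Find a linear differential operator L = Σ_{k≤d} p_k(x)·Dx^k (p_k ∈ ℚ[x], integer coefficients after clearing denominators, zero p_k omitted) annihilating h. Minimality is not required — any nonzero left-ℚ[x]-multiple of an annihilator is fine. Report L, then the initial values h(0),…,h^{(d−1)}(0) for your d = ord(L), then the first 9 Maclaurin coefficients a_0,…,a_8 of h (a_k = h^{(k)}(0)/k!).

L = (-16 + 48·x)·Dx + 6·Dx^2 + (-1 + 3·x)·Dx^3  (order 3).
h: a_k = 0, 12, 18, 4, 9, 236/5, 118, 30836/105, 7709/10, …
ICs: h(0) = 0, h′(0) = 12, h′′(0) = 36.

f: a_k = 3, 0, -24, 0, 32, 0, -256/15, 0, 512/105, …
g: a_k = 4, 12, 36, 108, 324, 972, 2916, 8748, 26244, …
Product ⇒ symmetric product L₀, ord ≤ 2.
h=∫h₀ ⇒ L = L₀·Dx.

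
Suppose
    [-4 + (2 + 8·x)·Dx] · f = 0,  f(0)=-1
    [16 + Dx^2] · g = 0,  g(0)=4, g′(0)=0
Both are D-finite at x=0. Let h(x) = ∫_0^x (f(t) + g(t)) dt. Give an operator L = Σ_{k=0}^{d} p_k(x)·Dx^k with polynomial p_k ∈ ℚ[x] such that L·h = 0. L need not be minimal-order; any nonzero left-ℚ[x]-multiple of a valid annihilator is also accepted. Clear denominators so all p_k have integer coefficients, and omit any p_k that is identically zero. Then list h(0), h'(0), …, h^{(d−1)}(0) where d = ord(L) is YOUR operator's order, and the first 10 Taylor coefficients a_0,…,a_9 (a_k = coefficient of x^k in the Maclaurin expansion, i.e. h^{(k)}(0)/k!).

L = (-224 - 1024·x - 2048·x^2)·Dx + (48 + 704·x + 3072·x^2 + 4096·x^3)·Dx^2 + (-14 - 64·x - 128·x^2)·Dx^3 + (3 + 44·x + 192·x^2 + 256·x^3)·Dx^4  (order 4).
h: a_k = 0, 3, -1, -10, -1, 158/15, -14/3, 2756/315, -33, 272318/2835, …
ICs: h(0) = 0, h′(0) = 3, h′′(0) = -2, h′′′(0) = -60.

f: a_k = -1, -2, 2, -4, 10, -28, 84, -264, 858, -2860, …
g: a_k = 4, 0, -32, 0, 128/3, 0, -1024/45, 0, 2048/315, 0, …
Weyl lclm of L_f,L_g ⇒ L₀ (ord ≤ 3).
∫: right-multiply L₀ by Dx.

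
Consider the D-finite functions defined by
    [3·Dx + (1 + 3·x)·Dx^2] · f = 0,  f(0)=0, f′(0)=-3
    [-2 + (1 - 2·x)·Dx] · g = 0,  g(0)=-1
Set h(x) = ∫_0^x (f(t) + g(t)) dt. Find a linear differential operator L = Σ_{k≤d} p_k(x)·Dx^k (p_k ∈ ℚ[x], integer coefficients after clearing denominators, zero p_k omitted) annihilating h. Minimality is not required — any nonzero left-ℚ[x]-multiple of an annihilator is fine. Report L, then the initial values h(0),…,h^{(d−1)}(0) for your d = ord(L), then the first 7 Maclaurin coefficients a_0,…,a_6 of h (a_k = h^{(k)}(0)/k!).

L = (-144 - 72·x)·Dx^2 + (-6 - 216·x - 144·x^2)·Dx^3 + (7 + 13·x - 36·x^2 - 36·x^3)·Dx^4  (order 4).
h: a_k = 0, -1, -5/2, 1/6, -17/4, 17/20, -403/30, …
ICs: h(0) = 0, h′(0) = -1, h′′(0) = -5, h′′′(0) = 1.

f: a_k = 0, -3, 9/2, -9, 81/4, -243/5, 243/2, …
g: a_k = -1, -2, -4, -8, -16, -32, -64, …
L₀ := lclm(L_f,L_g); ord L₀ ≤ 2+1.
h=∫h₀ ⇒ L = L₀·Dx.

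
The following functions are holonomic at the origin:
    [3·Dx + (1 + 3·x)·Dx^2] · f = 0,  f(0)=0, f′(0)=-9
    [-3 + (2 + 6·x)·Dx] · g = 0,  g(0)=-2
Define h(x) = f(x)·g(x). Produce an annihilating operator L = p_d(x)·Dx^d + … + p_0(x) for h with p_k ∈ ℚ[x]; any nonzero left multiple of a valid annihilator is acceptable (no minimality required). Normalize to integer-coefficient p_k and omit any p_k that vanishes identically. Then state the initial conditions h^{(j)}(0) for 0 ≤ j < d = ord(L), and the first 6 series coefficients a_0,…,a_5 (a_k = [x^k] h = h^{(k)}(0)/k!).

L = 9 + (4 + 24·x + 36·x^2)·Dx^2  (order 2).
h: a_k = 0, 18, 0, -27/4, 81/4, -17253/320, …
ICs: h(0) = 0, h′(0) = 18.

f: a_k = 0, -9, 27/2, -27, 243/4, -729/5, …
g: a_k = -2, -3, 9/4, -27/8, 405/64, -1701/128, …
h₀=f·g: eliminate ⇒ L₀, order ≤ 2·1.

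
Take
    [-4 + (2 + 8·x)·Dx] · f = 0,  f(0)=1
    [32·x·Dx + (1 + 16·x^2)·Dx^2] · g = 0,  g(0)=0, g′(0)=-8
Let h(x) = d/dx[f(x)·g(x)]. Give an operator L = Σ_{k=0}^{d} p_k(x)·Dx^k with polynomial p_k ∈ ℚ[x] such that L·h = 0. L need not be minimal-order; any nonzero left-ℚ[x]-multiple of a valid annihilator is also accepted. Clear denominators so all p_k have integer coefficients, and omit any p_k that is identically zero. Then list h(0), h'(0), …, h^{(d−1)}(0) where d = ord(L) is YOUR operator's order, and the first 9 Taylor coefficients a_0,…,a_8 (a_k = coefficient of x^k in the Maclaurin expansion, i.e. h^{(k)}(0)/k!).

L = (20 + 640·x + 128·x^2 - 6144·x^3 - 3072·x^4) + (28 + 336·x + 1152·x^2 - 3584·x^3 - 21504·x^4 - 12288·x^5)·Dx + (3 + 8·x - 48·x^2 - 256·x^3 - 1792·x^4 - 6144·x^5 - 4096·x^6)·Dx^2  (order 2).
h: a_k = -8, -32, 176, 640/3, -6224/3, -26176/5, 603296/15, 5717504/105, -3795152/7, …
ICs: h(0) = -8, h′(0) = -32.

f: a_k = 1, 2, -2, 4, -10, 28, -84, 264, -858, …
g: a_k = 0, -8, 0, 128/3, 0, -2048/5, 0, 32768/7, 0, …
Sym-product of L_f,L_g gives L₀ (≤ ord 2).
Differentiate: ansatz ord ≤ ord L₀ ⇒ L.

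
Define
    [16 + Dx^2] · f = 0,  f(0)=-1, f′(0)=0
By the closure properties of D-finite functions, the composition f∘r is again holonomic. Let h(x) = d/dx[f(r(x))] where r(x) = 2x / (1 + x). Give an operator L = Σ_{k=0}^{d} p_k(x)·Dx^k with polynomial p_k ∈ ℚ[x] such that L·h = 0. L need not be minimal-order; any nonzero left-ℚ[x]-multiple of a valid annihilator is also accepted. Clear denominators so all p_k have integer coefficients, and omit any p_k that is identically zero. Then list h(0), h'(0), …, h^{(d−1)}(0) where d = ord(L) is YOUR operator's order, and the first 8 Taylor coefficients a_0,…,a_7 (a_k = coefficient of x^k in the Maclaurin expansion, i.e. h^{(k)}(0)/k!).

L = (70 + 12·x + 6·x^2) + (6 + 18·x + 18·x^2 + 6·x^3)·Dx + (1 + 4·x + 6·x^2 + 4·x^3 + x^4)·Dx^2  (order 2).
h: a_k = 0, 64, -192, -896/3, 8320/3, -106432/15, 36288/5, 3730688/315, …
ICs: h(0) = 0, h′(0) = 64.

f: a_k = -1, 0, 8, 0, -32/3, 0, 256/45, 0, …
Change of var in L_f (x↦r) gives L₀.
h=h₀': d/dx-closure on L₀ ⇒ L.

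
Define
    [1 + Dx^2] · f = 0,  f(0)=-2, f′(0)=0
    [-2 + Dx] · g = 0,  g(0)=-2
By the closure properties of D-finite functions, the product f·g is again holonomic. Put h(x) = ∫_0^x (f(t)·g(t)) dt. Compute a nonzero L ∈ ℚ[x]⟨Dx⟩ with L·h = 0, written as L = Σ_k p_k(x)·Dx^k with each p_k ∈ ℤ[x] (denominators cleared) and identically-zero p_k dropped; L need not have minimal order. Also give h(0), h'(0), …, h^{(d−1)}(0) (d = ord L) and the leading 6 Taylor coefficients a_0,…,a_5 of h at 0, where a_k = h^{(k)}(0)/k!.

L = 5·Dx - 4·Dx^2 + Dx^3  (order 3).
h: a_k = 0, 4, 4, 2, 1/3, -7/30, …
ICs: h(0) = 0, h′(0) = 4, h′′(0) = 8.

f: a_k = -2, 0, 1, 0, -1/12, 0, …
g: a_k = -2, -4, -4, -8/3, -4/3, -8/15, …
L₀ := L_f ⊗_s L_g (sym. prod.), ord ≤ 2.
Integrate: L := L₀·Dx.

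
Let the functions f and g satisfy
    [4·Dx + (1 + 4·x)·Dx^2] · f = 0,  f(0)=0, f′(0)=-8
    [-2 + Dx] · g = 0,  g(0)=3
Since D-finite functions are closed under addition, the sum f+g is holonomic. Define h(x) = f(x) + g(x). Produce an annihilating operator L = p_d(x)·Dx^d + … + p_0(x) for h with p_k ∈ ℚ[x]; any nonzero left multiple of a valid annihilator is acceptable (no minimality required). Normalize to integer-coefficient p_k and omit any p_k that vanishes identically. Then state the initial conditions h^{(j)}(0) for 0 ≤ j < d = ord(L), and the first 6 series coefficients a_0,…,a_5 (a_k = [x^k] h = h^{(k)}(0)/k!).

f: a_k = 0, -8, 16, -128/3, 128, -2048/5, …
g: a_k = 3, 6, 6, 4, 2, 4/5, …
f+g: L₀ = lclm(L_f,L_g), ord ≤ 2+1.
L = (-40 - 32·x)·Dx + (14 - 16·x - 32·x^2)·Dx^2 + (3 + 16·x + 16·x^2)·Dx^3  (order 3).
h: a_k = 3, -2, 22, -116/3, 130, -2044/5, …
ICs: h(0) = 3, h′(0) = -2, h′′(0) = 44.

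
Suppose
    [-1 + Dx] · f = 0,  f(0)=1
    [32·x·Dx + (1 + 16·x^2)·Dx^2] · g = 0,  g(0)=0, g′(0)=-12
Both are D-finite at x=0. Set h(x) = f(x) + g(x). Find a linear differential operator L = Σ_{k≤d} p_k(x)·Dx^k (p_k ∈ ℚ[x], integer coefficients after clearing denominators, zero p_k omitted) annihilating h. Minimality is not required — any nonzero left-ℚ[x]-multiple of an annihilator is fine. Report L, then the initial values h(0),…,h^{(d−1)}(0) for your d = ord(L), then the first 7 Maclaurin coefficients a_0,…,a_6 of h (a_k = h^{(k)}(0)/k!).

L = (32 - 32·x - 1536·x^2 - 512·x^3)·Dx + (-33 + 1504·x^2 - 256·x^4)·Dx^2 + (1 + 32·x + 32·x^2 + 512·x^3 + 256·x^4)·Dx^3  (order 3).
h: a_k = 1, -11, 1/2, 385/6, 1/24, -73727/120, 1/720, …
ICs: h(0) = 1, h′(0) = -11, h′′(0) = 1.

f: a_k = 1, 1, 1/2, 1/6, 1/24, 1/120, 1/720, …
g: a_k = 0, -12, 0, 64, 0, -3072/5, 0, …
Weyl lclm of L_f,L_g ⇒ L₀ (ord ≤ 3).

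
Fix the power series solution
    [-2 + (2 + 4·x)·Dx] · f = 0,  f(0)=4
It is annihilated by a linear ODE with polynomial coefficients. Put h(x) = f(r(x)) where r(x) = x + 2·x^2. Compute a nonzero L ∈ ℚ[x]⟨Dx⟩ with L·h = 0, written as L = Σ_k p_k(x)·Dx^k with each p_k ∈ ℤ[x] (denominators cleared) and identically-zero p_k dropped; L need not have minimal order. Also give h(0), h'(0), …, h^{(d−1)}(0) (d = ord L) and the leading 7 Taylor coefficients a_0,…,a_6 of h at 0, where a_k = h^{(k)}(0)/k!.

L = (-1 - 4·x) + (1 + 2·x + 4·x^2)·Dx  (order 1).
h: a_k = 4, 4, 6, -6, 3/2, 15/2, -57/4, …
ICs: h(0) = 4.

f: a_k = 4, 4, -2, 2, -5/2, 7/2, -21/4, …
f∘r: x↦r, Dx↦Dx/r' in L_f ⇒ L₀.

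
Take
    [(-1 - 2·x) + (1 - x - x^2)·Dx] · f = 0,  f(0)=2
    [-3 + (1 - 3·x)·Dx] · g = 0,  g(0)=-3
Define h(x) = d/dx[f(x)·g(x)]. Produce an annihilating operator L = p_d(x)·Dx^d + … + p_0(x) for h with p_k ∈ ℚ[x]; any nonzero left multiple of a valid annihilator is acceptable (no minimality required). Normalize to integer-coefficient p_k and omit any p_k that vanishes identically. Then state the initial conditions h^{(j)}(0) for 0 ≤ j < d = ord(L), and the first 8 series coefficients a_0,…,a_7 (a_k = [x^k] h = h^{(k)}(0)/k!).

f: a_k = 2, 2, 4, 6, 10, 16, 26, 42, …
g: a_k = -3, -9, -27, -81, -243, -729, -2187, -6561, …
f·g: L₀ = L_f ⊗_s L_g, ord ≤ 1·1.
h=h₀': d/dx-closure on L₀ ⇒ L.
L = (28 - 66·x - 48·x^2 + 96·x^3 + 108·x^4) + (-4 + 20·x - 15·x^2 - 40·x^3 + 30·x^4 + 27·x^5)·Dx  (order 1).
h: a_k = -24, -168, -810, -3360, -12840, -46692, -164304, -564960, …
ICs: h(0) = -24.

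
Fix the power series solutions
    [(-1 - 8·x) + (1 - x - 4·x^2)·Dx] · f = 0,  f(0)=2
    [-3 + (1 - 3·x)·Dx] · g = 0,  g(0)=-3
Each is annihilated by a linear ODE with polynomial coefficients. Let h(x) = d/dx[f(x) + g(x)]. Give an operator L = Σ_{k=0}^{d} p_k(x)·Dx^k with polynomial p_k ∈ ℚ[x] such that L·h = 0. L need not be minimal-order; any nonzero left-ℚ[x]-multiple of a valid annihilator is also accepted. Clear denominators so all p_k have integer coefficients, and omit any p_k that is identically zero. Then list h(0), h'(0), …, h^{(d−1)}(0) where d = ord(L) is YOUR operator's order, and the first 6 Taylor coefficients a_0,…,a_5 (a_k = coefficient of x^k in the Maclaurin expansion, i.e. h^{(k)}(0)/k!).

f: a_k = 2, 2, 10, 18, 58, 130, …
g: a_k = -3, -9, -27, -81, -243, -729, …
L₀ := lclm(L_f,L_g); ord L₀ ≤ 1+1.
h₀' ⇒ L via d/dx closure of L₀.
L = (54 - 288·x + 1728·x^2 - 2304·x^3 + 1728·x^4) + (-42·x - 144·x^2 + 1248·x^3 - 2088·x^4 + 1728·x^5)·Dx + (-1 + 16·x - 71·x^2 + 96·x^3 + 72·x^4 - 312·x^5 + 288·x^6)·Dx^2  (order 2).
h: a_k = -7, -34, -189, -740, -2995, -10950, …
ICs: h(0) = -7, h′(0) = -34.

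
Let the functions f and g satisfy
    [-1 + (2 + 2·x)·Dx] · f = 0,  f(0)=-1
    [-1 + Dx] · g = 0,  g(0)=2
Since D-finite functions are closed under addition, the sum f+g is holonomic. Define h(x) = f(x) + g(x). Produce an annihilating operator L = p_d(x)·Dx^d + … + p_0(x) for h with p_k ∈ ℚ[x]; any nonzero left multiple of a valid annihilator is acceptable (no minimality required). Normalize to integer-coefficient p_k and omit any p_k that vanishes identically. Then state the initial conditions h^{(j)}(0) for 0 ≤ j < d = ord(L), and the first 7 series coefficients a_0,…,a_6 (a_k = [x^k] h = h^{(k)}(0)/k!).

f: a_k = -1, -1/2, 1/8, -1/16, 5/128, -7/256, 21/1024, …
g: a_k = 2, 2, 1, 1/3, 1/12, 1/60, 1/360, …
Weyl lclm of L_f,L_g ⇒ L₀ (ord ≤ 2).
L = (3 + 2·x) + (-5 - 8·x - 4·x^2)·Dx + (2 + 6·x + 4·x^2)·Dx^2  (order 2).
h: a_k = 1, 3/2, 9/8, 13/48, 47/384, -41/3840, 1073/46080, …
ICs: h(0) = 1, h′(0) = 3/2.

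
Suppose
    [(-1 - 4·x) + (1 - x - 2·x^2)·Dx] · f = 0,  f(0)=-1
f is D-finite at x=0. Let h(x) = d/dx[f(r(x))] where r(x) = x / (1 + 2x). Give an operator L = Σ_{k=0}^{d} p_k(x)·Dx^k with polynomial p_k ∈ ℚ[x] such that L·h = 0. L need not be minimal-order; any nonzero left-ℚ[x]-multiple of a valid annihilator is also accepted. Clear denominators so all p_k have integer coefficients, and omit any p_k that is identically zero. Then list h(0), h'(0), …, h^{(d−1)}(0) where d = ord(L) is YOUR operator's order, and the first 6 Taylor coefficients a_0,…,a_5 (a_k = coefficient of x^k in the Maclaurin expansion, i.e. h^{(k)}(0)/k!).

f: a_k = -1, -1, -3, -5, -11, -21, …
h₀=f(r): pull back L_f along r ⇒ L₀.
h=h₀': d/dx-closure on L₀ ⇒ L.
L = 2 + (-1 - 11·x - 36·x^2 - 36·x^3)·Dx  (order 1).
h: a_k = -1, -2, 9, -36, 135, -486, …
ICs: h(0) = -1.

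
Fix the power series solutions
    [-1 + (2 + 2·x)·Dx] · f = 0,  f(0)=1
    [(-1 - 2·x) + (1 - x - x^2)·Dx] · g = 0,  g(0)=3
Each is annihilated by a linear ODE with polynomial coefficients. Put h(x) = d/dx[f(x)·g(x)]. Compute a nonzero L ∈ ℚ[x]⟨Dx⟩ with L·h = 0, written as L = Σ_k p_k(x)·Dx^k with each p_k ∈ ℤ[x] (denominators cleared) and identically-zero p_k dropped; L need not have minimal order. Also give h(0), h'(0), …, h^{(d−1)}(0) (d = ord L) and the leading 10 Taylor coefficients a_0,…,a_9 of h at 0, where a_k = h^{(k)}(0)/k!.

f: a_k = 1, 1/2, -1/8, 1/16, -5/128, 7/256, -21/1024, 33/2048, -429/32768, 715/65536, …
g: a_k = 3, 3, 6, 9, 15, 24, 39, 63, 102, 165, …
Product ⇒ symmetric product L₀, ord ≤ 1.
h₀' ⇒ L via d/dx closure of L₀.
L = (19 + 66·x + 81·x^2 + 50·x^3 + 15·x^4) + (-6 - 10·x + 6·x^2 + 26·x^3 + 22·x^4 + 6·x^5)·Dx  (order 1).
h: a_k = 9/2, 57/4, 567/16, 2409/32, 39315/256, 151983/512, 1150275/2048, 4249065/4096, 123828075/65536, 445099635/131072, …
ICs: h(0) = 9/2.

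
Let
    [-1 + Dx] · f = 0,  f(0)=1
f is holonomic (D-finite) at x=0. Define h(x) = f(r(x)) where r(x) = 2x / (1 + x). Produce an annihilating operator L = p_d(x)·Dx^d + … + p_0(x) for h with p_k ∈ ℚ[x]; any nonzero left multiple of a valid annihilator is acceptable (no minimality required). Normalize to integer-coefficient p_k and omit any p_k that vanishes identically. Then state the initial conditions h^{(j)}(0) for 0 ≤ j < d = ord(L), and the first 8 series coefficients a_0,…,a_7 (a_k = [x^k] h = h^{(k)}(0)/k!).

L = -2 + (1 + 2·x + x^2)·Dx  (order 1).
h: a_k = 1, 2, 0, -2/3, 2/3, -2/5, 4/45, 10/63, …
ICs: h(0) = 1.

f: a_k = 1, 1, 1/2, 1/6, 1/24, 1/120, 1/720, 1/5040, …
Substitute x→r, Dx→(1/r')Dx; clear ⇒ L₀.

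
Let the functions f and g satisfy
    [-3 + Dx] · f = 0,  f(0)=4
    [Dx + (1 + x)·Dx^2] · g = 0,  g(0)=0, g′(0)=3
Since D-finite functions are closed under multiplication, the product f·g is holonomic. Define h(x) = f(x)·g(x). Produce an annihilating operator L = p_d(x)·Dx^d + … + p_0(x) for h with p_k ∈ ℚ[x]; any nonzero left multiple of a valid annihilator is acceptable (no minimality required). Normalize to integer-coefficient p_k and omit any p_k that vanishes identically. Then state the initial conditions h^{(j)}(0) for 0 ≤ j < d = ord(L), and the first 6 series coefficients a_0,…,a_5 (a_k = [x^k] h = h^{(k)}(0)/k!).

L = (6 + 9·x) + (-5 - 6·x)·Dx + (1 + x)·Dx^2  (order 2).
h: a_k = 0, 12, 30, 40, 36, 249/10, …
ICs: h(0) = 0, h′(0) = 12.

f: a_k = 4, 12, 18, 18, 27/2, 81/10, …
g: a_k = 0, 3, -3/2, 1, -3/4, 3/5, …
Product ⇒ symmetric product L₀, ord ≤ 2.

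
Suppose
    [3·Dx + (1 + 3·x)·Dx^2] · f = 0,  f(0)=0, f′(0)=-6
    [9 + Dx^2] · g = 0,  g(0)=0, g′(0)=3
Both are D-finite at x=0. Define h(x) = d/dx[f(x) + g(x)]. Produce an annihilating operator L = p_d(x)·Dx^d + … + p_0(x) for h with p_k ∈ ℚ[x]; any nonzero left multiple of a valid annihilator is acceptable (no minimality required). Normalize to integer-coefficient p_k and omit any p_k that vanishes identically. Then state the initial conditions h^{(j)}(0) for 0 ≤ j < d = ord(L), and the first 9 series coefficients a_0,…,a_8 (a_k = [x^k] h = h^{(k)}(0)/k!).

f: a_k = 0, -6, 9, -18, 81/2, -486/5, 243, -4374/7, 6561/4, …
g: a_k = 0, 3, 0, -9/2, 0, 81/40, 0, -243/560, 0, …
Sum ⇒ L₀ = lclm(L_f,L_g) in ℚ(x)⟨Dx⟩.
h₀' ⇒ L via d/dx closure of L₀.
L = (63 + 54·x + 81·x^2) + (9 + 45·x + 81·x^2 + 81·x^3)·Dx + (7 + 6·x + 9·x^2)·Dx^2 + (1 + 5·x + 9·x^2 + 9·x^3)·Dx^3  (order 3).
h: a_k = -3, 18, -135/2, 162, -3807/8, 1458, -350163/80, 13122, -176357493/4480, …
ICs: h(0) = -3, h′(0) = 18, h′′(0) = -135.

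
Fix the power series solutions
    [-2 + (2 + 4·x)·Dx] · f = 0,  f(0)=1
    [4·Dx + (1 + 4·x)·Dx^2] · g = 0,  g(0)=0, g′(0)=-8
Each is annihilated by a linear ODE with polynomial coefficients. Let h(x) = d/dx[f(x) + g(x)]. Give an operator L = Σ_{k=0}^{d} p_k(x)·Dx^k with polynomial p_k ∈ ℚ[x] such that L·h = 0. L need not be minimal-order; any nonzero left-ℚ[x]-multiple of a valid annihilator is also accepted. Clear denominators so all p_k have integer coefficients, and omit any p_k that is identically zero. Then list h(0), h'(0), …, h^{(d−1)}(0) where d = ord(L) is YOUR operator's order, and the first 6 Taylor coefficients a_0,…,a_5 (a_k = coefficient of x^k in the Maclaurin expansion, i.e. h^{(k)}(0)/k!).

f: a_k = 1, 1, -1/2, 1/2, -5/8, 7/8, …
g: a_k = 0, -8, 16, -128/3, 128, -2048/5, …
Weyl lclm of L_f,L_g ⇒ L₀ (ord ≤ 3).
Derive L from L₀ (diff closure).
L = (20 + 16·x) + (29 + 104·x + 80·x^2)·Dx + (3 + 22·x + 48·x^2 + 32·x^3)·Dx^2  (order 2).
h: a_k = -7, 31, -253/2, 1019/2, -16349/8, 65473/8, …
ICs: h(0) = -7, h′(0) = 31.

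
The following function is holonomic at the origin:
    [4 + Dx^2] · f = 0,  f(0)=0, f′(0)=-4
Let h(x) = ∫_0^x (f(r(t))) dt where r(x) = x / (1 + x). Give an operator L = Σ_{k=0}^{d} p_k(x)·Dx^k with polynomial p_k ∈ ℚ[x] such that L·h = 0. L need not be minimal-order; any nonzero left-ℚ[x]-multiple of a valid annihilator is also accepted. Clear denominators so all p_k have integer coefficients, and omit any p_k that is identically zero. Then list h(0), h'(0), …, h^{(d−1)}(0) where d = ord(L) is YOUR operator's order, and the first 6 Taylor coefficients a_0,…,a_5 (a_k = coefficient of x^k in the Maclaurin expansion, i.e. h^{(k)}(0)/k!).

f: a_k = 0, -4, 0, 8/3, 0, -8/15, …
Substitute x→r, Dx→(1/r')Dx; clear ⇒ L₀.
h=∫₀ˣh₀: take L = L₀·Dx.
L = 4·Dx + (2 + 6·x + 6·x^2 + 2·x^3)·Dx^2 + (1 + 4·x + 6·x^2 + 4·x^3 + x^4)·Dx^3  (order 3).
h: a_k = 0, 0, -2, 4/3, -1/3, -4/5, …
ICs: h(0) = 0, h′(0) = 0, h′′(0) = -4.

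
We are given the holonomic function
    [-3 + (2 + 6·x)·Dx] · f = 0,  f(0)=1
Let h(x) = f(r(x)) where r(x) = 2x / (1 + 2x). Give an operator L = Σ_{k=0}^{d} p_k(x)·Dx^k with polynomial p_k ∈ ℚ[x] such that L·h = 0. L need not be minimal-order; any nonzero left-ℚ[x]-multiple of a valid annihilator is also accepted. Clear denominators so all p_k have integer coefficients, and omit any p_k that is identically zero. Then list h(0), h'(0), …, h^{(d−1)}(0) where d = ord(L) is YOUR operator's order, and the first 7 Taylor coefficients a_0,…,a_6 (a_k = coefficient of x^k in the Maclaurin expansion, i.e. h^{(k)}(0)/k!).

f: a_k = 1, 3/2, -9/8, 27/16, -405/128, 1701/256, -15309/1024, …
Change of var in L_f (x↦r) gives L₀.
L = -3 + (1 + 10·x + 16·x^2)·Dx  (order 1).
h: a_k = 1, 3, -21/2, 87/2, -1677/8, 9069/8, -106305/16, …
ICs: h(0) = 1.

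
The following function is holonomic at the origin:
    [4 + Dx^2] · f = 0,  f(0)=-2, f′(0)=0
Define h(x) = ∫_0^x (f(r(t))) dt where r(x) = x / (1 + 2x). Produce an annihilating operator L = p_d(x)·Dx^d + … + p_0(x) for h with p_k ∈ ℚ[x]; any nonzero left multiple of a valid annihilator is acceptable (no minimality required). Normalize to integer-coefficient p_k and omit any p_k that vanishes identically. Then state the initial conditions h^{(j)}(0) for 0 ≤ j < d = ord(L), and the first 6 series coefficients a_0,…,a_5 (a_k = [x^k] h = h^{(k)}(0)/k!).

f: a_k = -2, 0, 4, 0, -4/3, 0, …
f∘r: x↦r, Dx↦Dx/r' in L_f ⇒ L₀.
Integrate: L := L₀·Dx.
L = 4·Dx + (4 + 24·x + 48·x^2 + 32·x^3)·Dx^2 + (1 + 8·x + 24·x^2 + 32·x^3 + 16·x^4)·Dx^3  (order 3).
h: a_k = 0, -2, 0, 4/3, -4, 28/3, …
ICs: h(0) = 0, h′(0) = -2, h′′(0) = 0.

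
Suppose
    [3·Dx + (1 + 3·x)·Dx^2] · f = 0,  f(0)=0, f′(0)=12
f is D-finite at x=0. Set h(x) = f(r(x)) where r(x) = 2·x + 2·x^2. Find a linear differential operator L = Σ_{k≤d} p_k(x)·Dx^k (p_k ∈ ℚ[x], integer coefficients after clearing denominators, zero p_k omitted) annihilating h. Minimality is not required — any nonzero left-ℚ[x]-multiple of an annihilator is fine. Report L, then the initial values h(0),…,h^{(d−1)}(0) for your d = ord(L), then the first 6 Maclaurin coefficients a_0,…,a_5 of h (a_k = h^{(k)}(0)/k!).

L = (4 + 12·x + 12·x^2)·Dx + (1 + 8·x + 18·x^2 + 12·x^3)·Dx^2  (order 2).
h: a_k = 0, 24, -48, 144, -504, 9504/5, …
ICs: h(0) = 0, h′(0) = 24.

f: a_k = 0, 12, -18, 36, -81, 972/5, …
h₀=f(r): pull back L_f along r ⇒ L₀.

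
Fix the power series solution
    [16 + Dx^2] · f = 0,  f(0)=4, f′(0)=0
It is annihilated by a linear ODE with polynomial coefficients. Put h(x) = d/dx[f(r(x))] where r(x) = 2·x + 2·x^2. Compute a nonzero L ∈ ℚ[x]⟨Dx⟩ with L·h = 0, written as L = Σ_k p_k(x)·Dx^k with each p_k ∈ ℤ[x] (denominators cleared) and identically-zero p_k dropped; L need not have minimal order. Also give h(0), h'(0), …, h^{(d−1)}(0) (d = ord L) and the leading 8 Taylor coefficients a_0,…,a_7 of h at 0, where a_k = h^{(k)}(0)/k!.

L = (76 + 512·x + 1536·x^2 + 2048·x^3 + 1024·x^4) + (-6 - 12·x)·Dx + (1 + 4·x + 4·x^2)·Dx^2  (order 2).
h: a_k = 0, -256, -768, 6656/3, 40960/3, 237568/15, -630784/15, -49135616/315, …
ICs: h(0) = 0, h′(0) = -256.

f: a_k = 4, 0, -32, 0, 128/3, 0, -1024/45, 0, …
h₀=f(r): pull back L_f along r ⇒ L₀.
h=h₀': d/dx-closure on L₀ ⇒ L.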